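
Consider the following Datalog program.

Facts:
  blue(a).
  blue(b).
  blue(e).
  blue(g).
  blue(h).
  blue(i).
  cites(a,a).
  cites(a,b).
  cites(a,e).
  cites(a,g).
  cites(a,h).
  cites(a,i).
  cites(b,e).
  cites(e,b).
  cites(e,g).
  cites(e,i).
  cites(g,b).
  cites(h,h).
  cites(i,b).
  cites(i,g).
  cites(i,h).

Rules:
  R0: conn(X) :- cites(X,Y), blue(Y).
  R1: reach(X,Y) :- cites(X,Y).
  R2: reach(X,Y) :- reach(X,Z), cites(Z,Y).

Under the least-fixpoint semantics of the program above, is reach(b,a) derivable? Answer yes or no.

no

round 1: derive reach(a,a) via R1 from cites(a,a)
round 1: derive reach(a,b) via R1 from cites(a,b)
round 1: derive reach(a,e) via R1 from cites(a,e)
round 1: derive reach(a,g) via R1 from cites(a,g)
round 1: derive reach(a,h) via R1 from cites(a,h)
round 1: derive reach(a,i) via R1 from cites(a,i)
round 1: derive reach(b,e) via R1 from cites(b,e)
round 1: derive reach(e,b) via R1 from cites(e,b)
round 1: derive reach(e,g) via R1 from cites(e,g)
round 1: derive reach(e,i) via R1 from cites(e,i)
round 1: derive reach(g,b) via R1 from cites(g,b)
round 1: derive reach(h,h) via R1 from cites(h,h)
round 1: derive reach(i,b) via R1 from cites(i,b)
round 1: derive reach(i,g) via R1 from cites(i,g)
round 1: derive reach(i,h) via R1 from cites(i,h)
round 2: derive reach(b,b) via R2 from reach(b,e), cites(e,b)
round 2: derive reach(b,g) via R2 from reach(b,e), cites(e,g)
round 2: derive reach(b,i) via R2 from reach(b,e), cites(e,i)
round 2: derive reach(e,e) via R2 from reach(e,b), cites(b,e)
round 2: derive reach(e,h) via R2 from reach(e,i), cites(i,h)
round 2: derive reach(g,e) via R2 from reach(g,b), cites(b,e)
round 2: derive reach(i,e) via R2 from reach(i,b), cites(b,e)
round 3: derive reach(b,h) via R2 from reach(b,i), cites(i,h)
round 3: derive reach(g,g) via R2 from reach(g,e), cites(e,g)
round 3: derive reach(g,i) via R2 from reach(g,e), cites(e,i)
round 3: derive reach(i,i) via R2 from reach(i,e), cites(e,i)
round 4: derive reach(g,h) via R2 from reach(g,i), cites(i,h)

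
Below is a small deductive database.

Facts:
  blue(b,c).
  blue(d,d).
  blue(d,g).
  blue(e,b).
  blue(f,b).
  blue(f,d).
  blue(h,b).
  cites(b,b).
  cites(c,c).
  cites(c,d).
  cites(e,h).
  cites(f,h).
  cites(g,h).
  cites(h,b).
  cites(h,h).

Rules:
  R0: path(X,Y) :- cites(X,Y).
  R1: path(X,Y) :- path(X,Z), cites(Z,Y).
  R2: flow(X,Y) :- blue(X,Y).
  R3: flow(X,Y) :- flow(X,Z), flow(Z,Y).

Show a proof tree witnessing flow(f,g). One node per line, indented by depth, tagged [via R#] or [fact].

flow(f,g)  [via R3]
  flow(f,d)  [via R2]
    blue(f,d)  [fact]
  flow(d,g)  [via R2]
    blue(d,g)  [fact]

round 1: derive flow(b,c) via R2 from blue(b,c)
round 1: derive flow(d,d) via R2 from blue(d,d)
round 1: derive flow(d,g) via R2 from blue(d,g)
round 1: derive flow(e,b) via R2 from blue(e,b)
round 1: derive flow(f,b) via R2 from blue(f,b)
round 1: derive flow(f,d) via R2 from blue(f,d)
round 1: derive flow(h,b) via R2 from blue(h,b)
round 2: derive flow(e,c) via R3 from flow(e,b), flow(b,c)
round 2: derive flow(f,c) via R3 from flow(f,b), flow(b,c)
round 2: derive flow(f,g) via R3 from flow(f,d), flow(d,g)
round 2: derive flow(h,c) via R3 from flow(h,b), flow(b,c)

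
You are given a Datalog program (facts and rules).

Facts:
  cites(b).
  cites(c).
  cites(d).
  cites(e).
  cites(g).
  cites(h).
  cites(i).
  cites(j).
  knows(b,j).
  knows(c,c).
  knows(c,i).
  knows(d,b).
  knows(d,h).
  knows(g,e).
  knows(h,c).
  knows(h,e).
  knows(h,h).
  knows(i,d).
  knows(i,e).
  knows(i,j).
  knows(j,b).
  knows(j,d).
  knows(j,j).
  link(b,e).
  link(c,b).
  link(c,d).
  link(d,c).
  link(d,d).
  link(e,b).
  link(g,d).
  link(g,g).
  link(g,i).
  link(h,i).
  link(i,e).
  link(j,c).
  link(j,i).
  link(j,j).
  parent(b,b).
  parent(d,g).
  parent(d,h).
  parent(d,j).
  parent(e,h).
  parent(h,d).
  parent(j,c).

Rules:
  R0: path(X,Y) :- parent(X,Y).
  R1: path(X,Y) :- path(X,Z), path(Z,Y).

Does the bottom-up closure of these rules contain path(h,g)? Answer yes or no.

round 1: derive path(b,b) via R0 from parent(b,b)
round 1: derive path(d,g) via R0 from parent(d,g)
round 1: derive path(d,h) via R0 from parent(d,h)
round 1: derive path(d,j) via R0 from parent(d,j)
round 1: derive path(e,h) via R0 from parent(e,h)
round 1: derive path(h,d) via R0 from parent(h,d)
round 1: derive path(j,c) via R0 from parent(j,c)
round 2: derive path(d,c) via R1 from path(d,j), path(j,c)
round 2: derive path(d,d) via R1 from path(d,h), path(h,d)
round 2: derive path(e,d) via R1 from path(e,h), path(h,d)
round 2: derive path(h,g) via R1 from path(h,d), path(d,g)
round 2: derive path(h,h) via R1 from path(h,d), path(d,h)
round 2: derive path(h,j) via R1 from path(h,d), path(d,j)
round 3: derive path(e,c) via R1 from path(e,d), path(d,c)
round 3: derive path(e,g) via R1 from path(e,d), path(d,g)
round 3: derive path(e,j) via R1 from path(e,d), path(d,j)
round 3: derive path(h,c) via R1 from path(h,d), path(d,c)

yes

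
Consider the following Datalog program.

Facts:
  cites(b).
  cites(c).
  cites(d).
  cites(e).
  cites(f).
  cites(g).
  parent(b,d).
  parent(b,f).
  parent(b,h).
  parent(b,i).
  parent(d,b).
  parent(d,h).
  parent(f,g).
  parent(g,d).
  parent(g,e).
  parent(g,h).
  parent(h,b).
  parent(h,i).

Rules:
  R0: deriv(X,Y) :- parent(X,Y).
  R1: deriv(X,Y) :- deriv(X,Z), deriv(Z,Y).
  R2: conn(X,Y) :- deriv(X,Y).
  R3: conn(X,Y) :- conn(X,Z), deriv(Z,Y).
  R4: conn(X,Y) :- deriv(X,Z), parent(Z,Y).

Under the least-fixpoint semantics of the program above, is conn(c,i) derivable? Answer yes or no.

round 1: derive deriv(b,d) via R0 from parent(b,d)
round 1: derive deriv(b,f) via R0 from parent(b,f)
round 1: derive deriv(b,h) via R0 from parent(b,h)
round 1: derive deriv(b,i) via R0 from parent(b,i)
round 1: derive deriv(d,b) via R0 from parent(d,b)
round 1: derive deriv(d,h) via R0 from parent(d,h)
round 1: derive deriv(f,g) via R0 from parent(f,g)
round 1: derive deriv(g,d) via R0 from parent(g,d)
round 1: derive deriv(g,e) via R0 from parent(g,e)
round 1: derive deriv(g,h) via R0 from parent(g,h)
round 1: derive deriv(h,b) via R0 from parent(h,b)
round 1: derive deriv(h,i) via R0 from parent(h,i)
round 2: derive deriv(b,b) via R1 from deriv(b,d), deriv(d,b)
round 2: derive deriv(b,g) via R1 from deriv(b,f), deriv(f,g)
round 2: derive deriv(d,d) via R1 from deriv(d,b), deriv(b,d)
round 2: derive deriv(d,f) via R1 from deriv(d,b), deriv(b,f)
round 2: derive deriv(d,i) via R1 from deriv(d,b), deriv(b,i)
round 2: derive deriv(f,d) via R1 from deriv(f,g), deriv(g,d)
round 2: derive deriv(f,e) via R1 from deriv(f,g), deriv(g,e)
round 2: derive deriv(f,h) via R1 from deriv(f,g), deriv(g,h)
round 2: derive deriv(g,b) via R1 from deriv(g,d), deriv(d,b)
round 2: derive deriv(g,i) via R1 from deriv(g,h), deriv(h,i)
round 2: derive deriv(h,d) via R1 from deriv(h,b), deriv(b,d)
round 2: derive deriv(h,f) via R1 from deriv(h,b), deriv(b,f)
round 2: derive deriv(h,h) via R1 from deriv(h,b), deriv(b,h)
round 2: derive conn(b,d) via R2 from deriv(b,d)
round 2: derive conn(b,f) via R2 from deriv(b,f)
round 2: derive conn(b,h) via R2 from deriv(b,h)
round 2: derive conn(b,i) via R2 from deriv(b,i)
round 2: derive conn(d,b) via R2 from deriv(d,b)
round 2: derive conn(d,h) via R2 from deriv(d,h)
round 2: derive conn(f,g) via R2 from deriv(f,g)
round 2: derive conn(g,d) via R2 from deriv(g,d)
round 2: derive conn(g,e) via R2 from deriv(g,e)
round 2: derive conn(g,h) via R2 from deriv(g,h)
round 2: derive conn(h,b) via R2 from deriv(h,b)
round 2: derive conn(h,i) via R2 from deriv(h,i)
round 2: derive conn(b,b) via R4 from deriv(b,d), parent(d,b)
round 2: derive conn(b,g) via R4 from deriv(b,f), parent(f,g)
round 2: derive conn(d,d) via R4 from deriv(d,b), parent(b,d)
round 2: derive conn(d,f) via R4 from deriv(d,b), parent(b,f)
round 2: derive conn(d,i) via R4 from deriv(d,b), parent(b,i)
round 2: derive conn(f,d) via R4 from deriv(f,g), parent(g,d)
round 2: derive conn(f,e) via R4 from deriv(f,g), parent(g,e)
round 2: derive conn(f,h) via R4 from deriv(f,g), parent(g,h)
round 2: derive conn(g,b) via R4 from deriv(g,d), parent(d,b)
round 2: derive conn(g,i) via R4 from deriv(g,h), parent(h,i)
round 2: derive conn(h,d) via R4 from deriv(h,b), parent(b,d)
round 2: derive conn(h,f) via R4 from deriv(h,b), parent(b,f)
round 2: derive conn(h,h) via R4 from deriv(h,b), parent(b,h)
round 3: derive deriv(b,e) via R1 from deriv(b,f), deriv(f,e)
round 3: derive deriv(d,e) via R1 from deriv(d,f), deriv(f,e)
round 3: derive deriv(d,g) via R1 from deriv(d,b), deriv(b,g)
round 3: derive deriv(f,b) via R1 from deriv(f,d), deriv(d,b)
round 3: derive deriv(f,f) via R1 from deriv(f,d), deriv(d,f)
round 3: derive deriv(f,i) via R1 from deriv(f,d), deriv(d,i)
round 3: derive deriv(g,f) via R1 from deriv(g,b), deriv(b,f)
round 3: derive deriv(g,g) via R1 from deriv(g,b), deriv(b,g)
round 3: derive deriv(h,e) via R1 from deriv(h,f), deriv(f,e)
round 3: derive deriv(h,g) via R1 from deriv(h,b), deriv(b,g)
round 3: derive conn(b,e) via R3 from conn(b,f), deriv(f,e)
round 3: derive conn(d,e) via R3 from conn(d,f), deriv(f,e)
round 3: derive conn(d,g) via R3 from conn(d,b), deriv(b,g)
round 3: derive conn(f,b) via R3 from conn(f,d), deriv(d,b)
round 3: derive conn(f,f) via R3 from conn(f,d), deriv(d,f)
round 3: derive conn(f,i) via R3 from conn(f,d), deriv(d,i)
round 3: derive conn(g,f) via R3 from conn(g,b), deriv(b,f)
round 3: derive conn(g,g) via R3 from conn(g,b), deriv(b,g)
round 3: derive conn(h,e) via R3 from conn(h,f), deriv(f,e)
round 3: derive conn(h,g) via R3 from conn(h,b), deriv(b,g)

no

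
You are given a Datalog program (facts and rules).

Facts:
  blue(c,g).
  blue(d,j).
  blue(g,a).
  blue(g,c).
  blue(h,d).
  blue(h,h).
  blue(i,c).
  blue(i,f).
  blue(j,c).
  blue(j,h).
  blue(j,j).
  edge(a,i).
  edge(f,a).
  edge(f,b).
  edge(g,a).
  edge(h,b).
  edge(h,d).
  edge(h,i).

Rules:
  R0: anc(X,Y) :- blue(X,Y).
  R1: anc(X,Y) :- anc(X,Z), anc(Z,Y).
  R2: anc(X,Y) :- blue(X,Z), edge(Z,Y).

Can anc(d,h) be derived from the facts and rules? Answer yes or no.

round 1: derive anc(c,g) via R0 from blue(c,g)
round 1: derive anc(d,j) via R0 from blue(d,j)
round 1: derive anc(g,a) via R0 from blue(g,a)
round 1: derive anc(g,c) via R0 from blue(g,c)
round 1: derive anc(h,d) via R0 from blue(h,d)
round 1: derive anc(h,h) via R0 from blue(h,h)
round 1: derive anc(i,c) via R0 from blue(i,c)
round 1: derive anc(i,f) via R0 from blue(i,f)
round 1: derive anc(j,c) via R0 from blue(j,c)
round 1: derive anc(j,h) via R0 from blue(j,h)
round 1: derive anc(j,j) via R0 from blue(j,j)
round 1: derive anc(c,a) via R2 from blue(c,g), edge(g,a)
round 1: derive anc(g,i) via R2 from blue(g,a), edge(a,i)
round 1: derive anc(h,b) via R2 from blue(h,h), edge(h,b)
round 1: derive anc(h,i) via R2 from blue(h,h), edge(h,i)
round 1: derive anc(i,a) via R2 from blue(i,f), edge(f,a)
round 1: derive anc(i,b) via R2 from blue(i,f), edge(f,b)
round 1: derive anc(j,b) via R2 from blue(j,h), edge(h,b)
round 1: derive anc(j,d) via R2 from blue(j,h), edge(h,d)
round 1: derive anc(j,i) via R2 from blue(j,h), edge(h,i)
round 2: derive anc(c,c) via R1 from anc(c,g), anc(g,c)
round 2: derive anc(c,i) via R1 from anc(c,g), anc(g,i)
round 2: derive anc(d,b) via R1 from anc(d,j), anc(j,b)
round 2: derive anc(d,c) via R1 from anc(d,j), anc(j,c)
round 2: derive anc(d,d) via R1 from anc(d,j), anc(j,d)
round 2: derive anc(d,h) via R1 from anc(d,j), anc(j,h)
round 2: derive anc(d,i) via R1 from anc(d,j), anc(j,i)
round 2: derive anc(g,b) via R1 from anc(g,i), anc(i,b)
round 2: derive anc(g,f) via R1 from anc(g,i), anc(i,f)
round 2: derive anc(g,g) via R1 from anc(g,c), anc(c,g)
round 2: derive anc(h,a) via R1 from anc(h,i), anc(i,a)
round 2: derive anc(h,c) via R1 from anc(h,i), anc(i,c)
round 2: derive anc(h,f) via R1 from anc(h,i), anc(i,f)
round 2: derive anc(h,j) via R1 from anc(h,d), anc(d,j)
round 2: derive anc(i,g) via R1 from anc(i,c), anc(c,g)
round 2: derive anc(j,a) via R1 from anc(j,c), anc(c,a)
round 2: derive anc(j,f) via R1 from anc(j,i), anc(i,f)
round 2: derive anc(j,g) via R1 from anc(j,c), anc(c,g)
round 3: derive anc(c,b) via R1 from anc(c,g), anc(g,b)
round 3: derive anc(c,f) via R1 from anc(c,g), anc(g,f)
round 3: derive anc(d,a) via R1 from anc(d,c), anc(c,a)
round 3: derive anc(d,f) via R1 from anc(d,h), anc(h,f)
round 3: derive anc(d,g) via R1 from anc(d,c), anc(c,g)
round 3: derive anc(h,g) via R1 from anc(h,c), anc(c,g)
round 3: derive anc(i,i) via R1 from anc(i,c), anc(c,i)

yes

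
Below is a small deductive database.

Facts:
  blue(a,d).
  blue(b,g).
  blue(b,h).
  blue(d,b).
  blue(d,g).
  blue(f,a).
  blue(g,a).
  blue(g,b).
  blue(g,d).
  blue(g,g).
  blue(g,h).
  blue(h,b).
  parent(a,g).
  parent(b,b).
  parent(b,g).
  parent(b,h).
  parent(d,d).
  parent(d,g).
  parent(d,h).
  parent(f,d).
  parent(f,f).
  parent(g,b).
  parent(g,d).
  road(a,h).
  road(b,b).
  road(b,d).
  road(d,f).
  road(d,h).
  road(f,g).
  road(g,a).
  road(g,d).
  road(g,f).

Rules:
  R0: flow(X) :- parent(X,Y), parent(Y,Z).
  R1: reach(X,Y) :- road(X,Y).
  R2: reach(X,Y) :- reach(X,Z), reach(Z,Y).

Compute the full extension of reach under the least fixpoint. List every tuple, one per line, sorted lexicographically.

round 1: derive reach(a,h) via R1 from road(a,h)
round 1: derive reach(b,b) via R1 from road(b,b)
round 1: derive reach(b,d) via R1 from road(b,d)
round 1: derive reach(d,f) via R1 from road(d,f)
round 1: derive reach(d,h) via R1 from road(d,h)
round 1: derive reach(f,g) via R1 from road(f,g)
round 1: derive reach(g,a) via R1 from road(g,a)
round 1: derive reach(g,d) via R1 from road(g,d)
round 1: derive reach(g,f) via R1 from road(g,f)
round 2: derive reach(b,f) via R2 from reach(b,d), reach(d,f)
round 2: derive reach(b,h) via R2 from reach(b,d), reach(d,h)
round 2: derive reach(d,g) via R2 from reach(d,f), reach(f,g)
round 2: derive reach(f,a) via R2 from reach(f,g), reach(g,a)
round 2: derive reach(f,d) via R2 from reach(f,g), reach(g,d)
round 2: derive reach(f,f) via R2 from reach(f,g), reach(g,f)
round 2: derive reach(g,g) via R2 from reach(g,f), reach(f,g)
round 2: derive reach(g,h) via R2 from reach(g,a), reach(a,h)
round 3: derive reach(b,a) via R2 from reach(b,f), reach(f,a)
round 3: derive reach(b,g) via R2 from reach(b,d), reach(d,g)
round 3: derive reach(d,a) via R2 from reach(d,f), reach(f,a)
round 3: derive reach(d,d) via R2 from reach(d,f), reach(f,d)
round 3: derive reach(f,h) via R2 from reach(f,a), reach(a,h)

reach(a,h)
reach(b,a)
reach(b,b)
reach(b,d)
reach(b,f)
reach(b,g)
reach(b,h)
reach(d,a)
reach(d,d)
reach(d,f)
reach(d,g)
reach(d,h)
reach(f,a)
reach(f,d)
reach(f,f)
reach(f,g)
reach(f,h)
reach(g,a)
reach(g,d)
reach(g,f)
reach(g,g)
reach(g,h)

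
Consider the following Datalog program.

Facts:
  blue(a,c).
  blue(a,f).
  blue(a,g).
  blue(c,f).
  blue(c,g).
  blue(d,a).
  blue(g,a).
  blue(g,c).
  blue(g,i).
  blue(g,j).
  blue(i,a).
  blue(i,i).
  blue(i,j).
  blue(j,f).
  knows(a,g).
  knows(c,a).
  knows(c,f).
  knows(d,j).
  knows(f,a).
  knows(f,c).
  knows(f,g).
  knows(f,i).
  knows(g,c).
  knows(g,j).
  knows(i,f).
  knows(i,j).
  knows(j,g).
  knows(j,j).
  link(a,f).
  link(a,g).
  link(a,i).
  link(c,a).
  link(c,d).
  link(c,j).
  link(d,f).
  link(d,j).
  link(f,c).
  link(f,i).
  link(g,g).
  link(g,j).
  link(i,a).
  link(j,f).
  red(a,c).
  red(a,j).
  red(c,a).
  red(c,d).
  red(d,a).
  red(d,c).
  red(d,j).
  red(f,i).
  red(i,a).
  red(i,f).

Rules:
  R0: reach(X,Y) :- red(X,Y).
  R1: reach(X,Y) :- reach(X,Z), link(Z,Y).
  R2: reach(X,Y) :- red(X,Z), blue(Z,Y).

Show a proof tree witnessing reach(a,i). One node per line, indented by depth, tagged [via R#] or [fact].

reach(a,i)  [via R1]
  reach(a,f)  [via R2]
    red(a,c)  [fact]
    blue(c,f)  [fact]
  link(f,i)  [fact]

round 1: derive reach(a,c) via R0 from red(a,c)
round 1: derive reach(a,j) via R0 from red(a,j)
round 1: derive reach(c,a) via R0 from red(c,a)
round 1: derive reach(c,d) via R0 from red(c,d)
round 1: derive reach(d,a) via R0 from red(d,a)
round 1: derive reach(d,c) via R0 from red(d,c)
round 1: derive reach(d,j) via R0 from red(d,j)
round 1: derive reach(f,i) via R0 from red(f,i)
round 1: derive reach(i,a) via R0 from red(i,a)
round 1: derive reach(i,f) via R0 from red(i,f)
round 1: derive reach(a,f) via R2 from red(a,c), blue(c,f)
round 1: derive reach(a,g) via R2 from red(a,c), blue(c,g)
round 1: derive reach(c,c) via R2 from red(c,a), blue(a,c)
round 1: derive reach(c,f) via R2 from red(c,a), blue(a,f)
round 1: derive reach(c,g) via R2 from red(c,a), blue(a,g)
round 1: derive reach(d,f) via R2 from red(d,a), blue(a,f)
round 1: derive reach(d,g) via R2 from red(d,a), blue(a,g)
round 1: derive reach(f,a) via R2 from red(f,i), blue(i,a)
round 1: derive reach(f,j) via R2 from red(f,i), blue(i,j)
round 1: derive reach(i,c) via R2 from red(i,a), blue(a,c)
round 1: derive reach(i,g) via R2 from red(i,a), blue(a,g)
round 2: derive reach(a,a) via R1 from reach(a,c), link(c,a)
round 2: derive reach(a,d) via R1 from reach(a,c), link(c,d)
round 2: derive reach(a,i) via R1 from reach(a,f), link(f,i)
round 2: derive reach(c,i) via R1 from reach(c,a), link(a,i)
round 2: derive reach(c,j) via R1 from reach(c,c), link(c,j)
round 2: derive reach(d,d) via R1 from reach(d,c), link(c,d)
round 2: derive reach(d,i) via R1 from reach(d,a), link(a,i)
round 2: derive reach(f,f) via R1 from reach(f,a), link(a,f)
round 2: derive reach(f,g) via R1 from reach(f,a), link(a,g)
round 2: derive reach(i,d) via R1 from reach(i,c), link(c,d)
round 2: derive reach(i,i) via R1 from reach(i,a), link(a,i)
round 2: derive reach(i,j) via R1 from reach(i,c), link(c,j)
round 3: derive reach(f,c) via R1 from reach(f,f), link(f,c)
round 4: derive reach(f,d) via R1 from reach(f,c), link(c,d)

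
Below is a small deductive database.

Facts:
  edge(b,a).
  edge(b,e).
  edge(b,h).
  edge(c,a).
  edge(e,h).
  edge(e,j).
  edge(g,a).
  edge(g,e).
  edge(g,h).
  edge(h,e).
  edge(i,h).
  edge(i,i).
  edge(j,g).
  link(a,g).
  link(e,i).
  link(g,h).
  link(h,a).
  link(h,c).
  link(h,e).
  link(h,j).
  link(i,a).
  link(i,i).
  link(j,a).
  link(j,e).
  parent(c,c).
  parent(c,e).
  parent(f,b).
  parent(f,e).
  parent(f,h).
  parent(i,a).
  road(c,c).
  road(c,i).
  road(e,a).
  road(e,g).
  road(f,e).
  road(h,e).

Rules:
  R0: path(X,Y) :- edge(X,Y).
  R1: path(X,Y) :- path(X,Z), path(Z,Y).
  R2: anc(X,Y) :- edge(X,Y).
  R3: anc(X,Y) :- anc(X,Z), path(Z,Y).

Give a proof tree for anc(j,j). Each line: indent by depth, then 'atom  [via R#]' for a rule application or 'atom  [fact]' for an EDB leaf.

anc(j,j)  [via R3]
  anc(j,e)  [via R3]
    anc(j,g)  [via R2]
      edge(j,g)  [fact]
    path(g,e)  [via R0]
      edge(g,e)  [fact]
  path(e,j)  [via R0]
    edge(e,j)  [fact]

round 1: derive path(b,a) via R0 from edge(b,a)
round 1: derive path(b,e) via R0 from edge(b,e)
round 1: derive path(b,h) via R0 from edge(b,h)
round 1: derive path(c,a) via R0 from edge(c,a)
round 1: derive path(e,h) via R0 from edge(e,h)
round 1: derive path(e,j) via R0 from edge(e,j)
round 1: derive path(g,a) via R0 from edge(g,a)
round 1: derive path(g,e) via R0 from edge(g,e)
round 1: derive path(g,h) via R0 from edge(g,h)
round 1: derive path(h,e) via R0 from edge(h,e)
round 1: derive path(i,h) via R0 from edge(i,h)
round 1: derive path(i,i) via R0 from edge(i,i)
round 1: derive path(j,g) via R0 from edge(j,g)
round 1: derive anc(b,a) via R2 from edge(b,a)
round 1: derive anc(b,e) via R2 from edge(b,e)
round 1: derive anc(b,h) via R2 from edge(b,h)
round 1: derive anc(c,a) via R2 from edge(c,a)
round 1: derive anc(e,h) via R2 from edge(e,h)
round 1: derive anc(e,j) via R2 from edge(e,j)
round 1: derive anc(g,a) via R2 from edge(g,a)
round 1: derive anc(g,e) via R2 from edge(g,e)
round 1: derive anc(g,h) via R2 from edge(g,h)
round 1: derive anc(h,e) via R2 from edge(h,e)
round 1: derive anc(i,h) via R2 from edge(i,h)
round 1: derive anc(i,i) via R2 from edge(i,i)
round 1: derive anc(j,g) via R2 from edge(j,g)
round 2: derive path(b,j) via R1 from path(b,e), path(e,j)
round 2: derive path(e,e) via R1 from path(e,h), path(h,e)
round 2: derive path(e,g) via R1 from path(e,j), path(j,g)
round 2: derive path(g,j) via R1 from path(g,e), path(e,j)
round 2: derive path(h,h) via R1 from path(h,e), path(e,h)
round 2: derive path(h,j) via R1 from path(h,e), path(e,j)
round 2: derive path(i,e) via R1 from path(i,h), path(h,e)
round 2: derive path(j,a) via R1 from path(j,g), path(g,a)
round 2: derive path(j,e) via R1 from path(j,g), path(g,e)
round 2: derive path(j,h) via R1 from path(j,g), path(g,h)
round 2: derive anc(b,j) via R3 from anc(b,e), path(e,j)
round 2: derive anc(e,e) via R3 from anc(e,h), path(h,e)
round 2: derive anc(e,g) via R3 from anc(e,j), path(j,g)
round 2: derive anc(g,j) via R3 from anc(g,e), path(e,j)
round 2: derive anc(h,h) via R3 from anc(h,e), path(e,h)
round 2: derive anc(h,j) via R3 from anc(h,e), path(e,j)
round 2: derive anc(i,e) via R3 from anc(i,h), path(h,e)
round 2: derive anc(j,a) via R3 from anc(j,g), path(g,a)
round 2: derive anc(j,e) via R3 from anc(j,g), path(g,e)
round 2: derive anc(j,h) via R3 from anc(j,g), path(g,h)
round 3: derive path(b,g) via R1 from path(b,e), path(e,g)
round 3: derive path(e,a) via R1 from path(e,g), path(g,a)
round 3: derive path(g,g) via R1 from path(g,e), path(e,g)
round 3: derive path(h,a) via R1 from path(h,j), path(j,a)
round 3: derive path(h,g) via R1 from path(h,e), path(e,g)
round 3: derive path(i,g) via R1 from path(i,e), path(e,g)
round 3: derive path(i,j) via R1 from path(i,e), path(e,j)
round 3: derive path(j,j) via R1 from path(j,e), path(e,j)
round 3: derive anc(b,g) via R3 from anc(b,e), path(e,g)
round 3: derive anc(e,a) via R3 from anc(e,g), path(g,a)
round 3: derive anc(g,g) via R3 from anc(g,e), path(e,g)
round 3: derive anc(h,a) via R3 from anc(h,j), path(j,a)
round 3: derive anc(h,g) via R3 from anc(h,e), path(e,g)
round 3: derive anc(i,g) via R3 from anc(i,e), path(e,g)
round 3: derive anc(i,j) via R3 from anc(i,e), path(e,j)
round 3: derive anc(j,j) via R3 from anc(j,e), path(e,j)
round 4: derive path(i,a) via R1 from path(i,e), path(e,a)
round 4: derive anc(i,a) via R3 from anc(i,e), path(e,a)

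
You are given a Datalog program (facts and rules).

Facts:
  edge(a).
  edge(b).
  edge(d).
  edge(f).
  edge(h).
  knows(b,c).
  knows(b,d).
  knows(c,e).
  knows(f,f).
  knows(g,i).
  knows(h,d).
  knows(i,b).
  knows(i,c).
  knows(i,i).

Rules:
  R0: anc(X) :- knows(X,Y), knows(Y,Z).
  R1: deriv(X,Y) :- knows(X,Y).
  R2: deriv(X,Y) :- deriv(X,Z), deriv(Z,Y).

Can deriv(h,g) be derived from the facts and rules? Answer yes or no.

round 1: derive deriv(b,c) via R1 from knows(b,c)
round 1: derive deriv(b,d) via R1 from knows(b,d)
round 1: derive deriv(c,e) via R1 from knows(c,e)
round 1: derive deriv(f,f) via R1 from knows(f,f)
round 1: derive deriv(g,i) via R1 from knows(g,i)
round 1: derive deriv(h,d) via R1 from knows(h,d)
round 1: derive deriv(i,b) via R1 from knows(i,b)
round 1: derive deriv(i,c) via R1 from knows(i,c)
round 1: derive deriv(i,i) via R1 from knows(i,i)
round 2: derive deriv(b,e) via R2 from deriv(b,c), deriv(c,e)
round 2: derive deriv(g,b) via R2 from deriv(g,i), deriv(i,b)
round 2: derive deriv(g,c) via R2 from deriv(g,i), deriv(i,c)
round 2: derive deriv(i,d) via R2 from deriv(i,b), deriv(b,d)
round 2: derive deriv(i,e) via R2 from deriv(i,c), deriv(c,e)
round 3: derive deriv(g,d) via R2 from deriv(g,b), deriv(b,d)
round 3: derive deriv(g,e) via R2 from deriv(g,b), deriv(b,e)

no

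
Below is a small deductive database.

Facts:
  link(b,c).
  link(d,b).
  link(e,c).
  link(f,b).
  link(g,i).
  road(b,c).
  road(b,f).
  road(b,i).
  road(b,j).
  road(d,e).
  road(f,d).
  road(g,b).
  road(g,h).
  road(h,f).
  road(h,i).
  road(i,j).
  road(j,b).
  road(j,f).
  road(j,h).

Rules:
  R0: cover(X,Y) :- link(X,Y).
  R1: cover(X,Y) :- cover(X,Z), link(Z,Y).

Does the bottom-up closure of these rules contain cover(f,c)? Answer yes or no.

yes

round 1: derive cover(b,c) via R0 from link(b,c)
round 1: derive cover(d,b) via R0 from link(d,b)
round 1: derive cover(e,c) via R0 from link(e,c)
round 1: derive cover(f,b) via R0 from link(f,b)
round 1: derive cover(g,i) via R0 from link(g,i)
round 2: derive cover(d,c) via R1 from cover(d,b), link(b,c)
round 2: derive cover(f,c) via R1 from cover(f,b), link(b,c)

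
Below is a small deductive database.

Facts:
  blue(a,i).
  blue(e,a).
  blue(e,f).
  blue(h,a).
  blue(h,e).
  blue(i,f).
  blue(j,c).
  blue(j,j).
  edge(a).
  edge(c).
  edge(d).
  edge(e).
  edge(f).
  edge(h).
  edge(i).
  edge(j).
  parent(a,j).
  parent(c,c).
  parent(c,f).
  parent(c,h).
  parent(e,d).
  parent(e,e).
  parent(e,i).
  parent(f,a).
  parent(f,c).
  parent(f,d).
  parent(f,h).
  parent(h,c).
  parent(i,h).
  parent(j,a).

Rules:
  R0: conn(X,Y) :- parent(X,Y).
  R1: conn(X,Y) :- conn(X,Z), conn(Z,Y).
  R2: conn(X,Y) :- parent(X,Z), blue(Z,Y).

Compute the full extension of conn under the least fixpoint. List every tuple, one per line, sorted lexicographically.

conn(a,a)
conn(a,c)
conn(a,d)
conn(a,e)
conn(a,f)
conn(a,h)
conn(a,i)
conn(a,j)
conn(c,a)
conn(c,c)
conn(c,d)
conn(c,e)
conn(c,f)
conn(c,h)
conn(c,i)
conn(c,j)
conn(e,a)
conn(e,c)
conn(e,d)
conn(e,e)
conn(e,f)
conn(e,h)
conn(e,i)
conn(e,j)
conn(f,a)
conn(f,c)
conn(f,d)
conn(f,e)
conn(f,f)
conn(f,h)
conn(f,i)
conn(f,j)
conn(h,a)
conn(h,c)
conn(h,d)
conn(h,e)
conn(h,f)
conn(h,h)
conn(h,i)
conn(h,j)
conn(i,a)
conn(i,c)
conn(i,d)
conn(i,e)
conn(i,f)
conn(i,h)
conn(i,i)
conn(i,j)
conn(j,a)
conn(j,c)
conn(j,d)
conn(j,e)
conn(j,f)
conn(j,h)
conn(j,i)
conn(j,j)

round 1: derive conn(a,j) via R0 from parent(a,j)
round 1: derive conn(c,c) via R0 from parent(c,c)
round 1: derive conn(c,f) via R0 from parent(c,f)
round 1: derive conn(c,h) via R0 from parent(c,h)
round 1: derive conn(e,d) via R0 from parent(e,d)
round 1: derive conn(e,e) via R0 from parent(e,e)
round 1: derive conn(e,i) via R0 from parent(e,i)
round 1: derive conn(f,a) via R0 from parent(f,a)
round 1: derive conn(f,c) via R0 from parent(f,c)
round 1: derive conn(f,d) via R0 from parent(f,d)
round 1: derive conn(f,h) via R0 from parent(f,h)
round 1: derive conn(h,c) via R0 from parent(h,c)
round 1: derive conn(i,h) via R0 from parent(i,h)
round 1: derive conn(j,a) via R0 from parent(j,a)
round 1: derive conn(a,c) via R2 from parent(a,j), blue(j,c)
round 1: derive conn(c,a) via R2 from parent(c,h), blue(h,a)
round 1: derive conn(c,e) via R2 from parent(c,h), blue(h,e)
round 1: derive conn(e,a) via R2 from parent(e,e), blue(e,a)
round 1: derive conn(e,f) via R2 from parent(e,e), blue(e,f)
round 1: derive conn(f,e) via R2 from parent(f,h), blue(h,e)
round 1: derive conn(f,i) via R2 from parent(f,a), blue(a,i)
round 1: derive conn(i,a) via R2 from parent(i,h), blue(h,a)
round 1: derive conn(i,e) via R2 from parent(i,h), blue(h,e)
round 1: derive conn(j,i) via R2 from parent(j,a), blue(a,i)
round 2: derive conn(a,a) via R1 from conn(a,c), conn(c,a)
round 2: derive conn(a,e) via R1 from conn(a,c), conn(c,e)
round 2: derive conn(a,f) via R1 from conn(a,c), conn(c,f)
round 2: derive conn(a,h) via R1 from conn(a,c), conn(c,h)
round 2: derive conn(a,i) via R1 from conn(a,j), conn(j,i)
round 2: derive conn(c,d) via R1 from conn(c,e), conn(e,d)
round 2: derive conn(c,i) via R1 from conn(c,e), conn(e,i)
round 2: derive conn(c,j) via R1 from conn(c,a), conn(a,j)
round 2: derive conn(e,c) via R1 from conn(e,a), conn(a,c)
round 2: derive conn(e,h) via R1 from conn(e,f), conn(f,h)
round 2: derive conn(e,j) via R1 from conn(e,a), conn(a,j)
round 2: derive conn(f,f) via R1 from conn(f,c), conn(c,f)
round 2: derive conn(f,j) via R1 from conn(f,a), conn(a,j)
round 2: derive conn(h,a) via R1 from conn(h,c), conn(c,a)
round 2: derive conn(h,e) via R1 from conn(h,c), conn(c,e)
round 2: derive conn(h,f) via R1 from conn(h,c), conn(c,f)
round 2: derive conn(h,h) via R1 from conn(h,c), conn(c,h)
round 2: derive conn(i,c) via R1 from conn(i,a), conn(a,c)
round 2: derive conn(i,d) via R1 from conn(i,e), conn(e,d)
round 2: derive conn(i,f) via R1 from conn(i,e), conn(e,f)
round 2: derive conn(i,i) via R1 from conn(i,e), conn(e,i)
round 2: derive conn(i,j) via R1 from conn(i,a), conn(a,j)
round 2: derive conn(j,c) via R1 from conn(j,a), conn(a,c)
round 2: derive conn(j,e) via R1 from conn(j,i), conn(i,e)
round 2: derive conn(j,h) via R1 from conn(j,i), conn(i,h)
round 2: derive conn(j,j) via R1 from conn(j,a), conn(a,j)
round 3: derive conn(a,d) via R1 from conn(a,c), conn(c,d)
round 3: derive conn(h,d) via R1 from conn(h,c), conn(c,d)
round 3: derive conn(h,i) via R1 from conn(h,a), conn(a,i)
round 3: derive conn(h,j) via R1 from conn(h,a), conn(a,j)
round 3: derive conn(j,d) via R1 from conn(j,c), conn(c,d)
round 3: derive conn(j,f) via R1 from conn(j,a), conn(a,f)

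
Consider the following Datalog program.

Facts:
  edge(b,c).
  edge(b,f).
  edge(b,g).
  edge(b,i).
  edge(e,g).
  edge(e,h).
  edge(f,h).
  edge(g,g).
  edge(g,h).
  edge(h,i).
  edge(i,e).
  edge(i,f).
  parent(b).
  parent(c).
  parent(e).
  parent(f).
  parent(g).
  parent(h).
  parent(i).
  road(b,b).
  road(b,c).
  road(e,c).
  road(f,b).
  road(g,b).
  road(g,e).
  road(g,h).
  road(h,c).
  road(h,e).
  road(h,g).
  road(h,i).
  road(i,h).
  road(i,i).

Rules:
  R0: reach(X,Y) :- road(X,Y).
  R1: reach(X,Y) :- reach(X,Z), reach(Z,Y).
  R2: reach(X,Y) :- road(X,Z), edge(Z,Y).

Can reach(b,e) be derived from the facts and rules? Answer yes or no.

yes

round 1: derive reach(b,b) via R0 from road(b,b)
round 1: derive reach(b,c) via R0 from road(b,c)
round 1: derive reach(e,c) via R0 from road(e,c)
round 1: derive reach(f,b) via R0 from road(f,b)
round 1: derive reach(g,b) via R0 from road(g,b)
round 1: derive reach(g,e) via R0 from road(g,e)
round 1: derive reach(g,h) via R0 from road(g,h)
round 1: derive reach(h,c) via R0 from road(h,c)
round 1: derive reach(h,e) via R0 from road(h,e)
round 1: derive reach(h,g) via R0 from road(h,g)
round 1: derive reach(h,i) via R0 from road(h,i)
round 1: derive reach(i,h) via R0 from road(i,h)
round 1: derive reach(i,i) via R0 from road(i,i)
round 1: derive reach(b,f) via R2 from road(b,b), edge(b,f)
round 1: derive reach(b,g) via R2 from road(b,b), edge(b,g)
round 1: derive reach(b,i) via R2 from road(b,b), edge(b,i)
round 1: derive reach(f,c) via R2 from road(f,b), edge(b,c)
round 1: derive reach(f,f) via R2 from road(f,b), edge(b,f)
round 1: derive reach(f,g) via R2 from road(f,b), edge(b,g)
round 1: derive reach(f,i) via R2 from road(f,b), edge(b,i)
round 1: derive reach(g,c) via R2 from road(g,b), edge(b,c)
round 1: derive reach(g,f) via R2 from road(g,b), edge(b,f)
round 1: derive reach(g,g) via R2 from road(g,b), edge(b,g)
round 1: derive reach(g,i) via R2 from road(g,b), edge(b,i)
round 1: derive reach(h,f) via R2 from road(h,i), edge(i,f)
round 1: derive reach(h,h) via R2 from road(h,e), edge(e,h)
round 1: derive reach(i,e) via R2 from road(i,i), edge(i,e)
round 1: derive reach(i,f) via R2 from road(i,i), edge(i,f)
round 2: derive reach(b,e) via R1 from reach(b,g), reach(g,e)
round 2: derive reach(b,h) via R1 from reach(b,g), reach(g,h)
round 2: derive reach(f,e) via R1 from reach(f,g), reach(g,e)
round 2: derive reach(f,h) via R1 from reach(f,g), reach(g,h)
round 2: derive reach(h,b) via R1 from reach(h,f), reach(f,b)
round 2: derive reach(i,b) via R1 from reach(i,f), reach(f,b)
round 2: derive reach(i,c) via R1 from reach(i,e), reach(e,c)
round 2: derive reach(i,g) via R1 from reach(i,f), reach(f,g)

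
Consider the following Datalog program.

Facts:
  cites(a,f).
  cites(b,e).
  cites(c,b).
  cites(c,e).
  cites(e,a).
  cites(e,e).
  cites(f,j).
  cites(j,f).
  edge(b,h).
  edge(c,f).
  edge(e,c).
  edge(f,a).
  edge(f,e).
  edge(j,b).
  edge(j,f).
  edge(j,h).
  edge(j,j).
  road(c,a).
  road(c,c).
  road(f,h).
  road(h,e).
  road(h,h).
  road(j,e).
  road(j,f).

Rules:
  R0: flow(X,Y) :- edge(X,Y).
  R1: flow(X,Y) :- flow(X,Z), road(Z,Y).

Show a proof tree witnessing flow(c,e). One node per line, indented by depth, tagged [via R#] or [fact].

flow(c,e)  [via R1]
  flow(c,h)  [via R1]
    flow(c,f)  [via R0]
      edge(c,f)  [fact]
    road(f,h)  [fact]
  road(h,e)  [fact]

round 1: derive flow(b,h) via R0 from edge(b,h)
round 1: derive flow(c,f) via R0 from edge(c,f)
round 1: derive flow(e,c) via R0 from edge(e,c)
round 1: derive flow(f,a) via R0 from edge(f,a)
round 1: derive flow(f,e) via R0 from edge(f,e)
round 1: derive flow(j,b) via R0 from edge(j,b)
round 1: derive flow(j,f) via R0 from edge(j,f)
round 1: derive flow(j,h) via R0 from edge(j,h)
round 1: derive flow(j,j) via R0 from edge(j,j)
round 2: derive flow(b,e) via R1 from flow(b,h), road(h,e)
round 2: derive flow(c,h) via R1 from flow(c,f), road(f,h)
round 2: derive flow(e,a) via R1 from flow(e,c), road(c,a)
round 2: derive flow(j,e) via R1 from flow(j,h), road(h,e)
round 3: derive flow(c,e) via R1 from flow(c,h), road(h,e)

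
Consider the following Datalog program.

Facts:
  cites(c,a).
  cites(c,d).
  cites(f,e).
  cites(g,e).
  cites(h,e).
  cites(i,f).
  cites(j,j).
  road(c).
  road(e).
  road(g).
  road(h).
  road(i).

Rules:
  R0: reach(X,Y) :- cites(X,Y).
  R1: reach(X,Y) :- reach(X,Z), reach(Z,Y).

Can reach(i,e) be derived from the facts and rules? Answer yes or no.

round 1: derive reach(c,a) via R0 from cites(c,a)
round 1: derive reach(c,d) via R0 from cites(c,d)
round 1: derive reach(f,e) via R0 from cites(f,e)
round 1: derive reach(g,e) via R0 from cites(g,e)
round 1: derive reach(h,e) via R0 from cites(h,e)
round 1: derive reach(i,f) via R0 from cites(i,f)
round 1: derive reach(j,j) via R0 from cites(j,j)
round 2: derive reach(i,e) via R1 from reach(i,f), reach(f,e)

yes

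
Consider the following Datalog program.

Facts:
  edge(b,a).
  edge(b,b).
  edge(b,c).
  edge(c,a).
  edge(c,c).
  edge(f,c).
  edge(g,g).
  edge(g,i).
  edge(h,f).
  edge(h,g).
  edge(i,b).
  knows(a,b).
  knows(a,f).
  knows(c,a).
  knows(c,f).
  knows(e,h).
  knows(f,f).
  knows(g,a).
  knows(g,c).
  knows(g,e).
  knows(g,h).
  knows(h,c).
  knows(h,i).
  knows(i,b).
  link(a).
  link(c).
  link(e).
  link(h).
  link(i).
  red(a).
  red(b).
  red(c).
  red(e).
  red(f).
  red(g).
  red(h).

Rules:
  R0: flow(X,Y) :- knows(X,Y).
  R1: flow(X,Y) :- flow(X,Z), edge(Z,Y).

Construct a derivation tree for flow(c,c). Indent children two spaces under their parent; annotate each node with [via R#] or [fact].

round 1: derive flow(a,b) via R0 from knows(a,b)
round 1: derive flow(a,f) via R0 from knows(a,f)
round 1: derive flow(c,a) via R0 from knows(c,a)
round 1: derive flow(c,f) via R0 from knows(c,f)
round 1: derive flow(e,h) via R0 from knows(e,h)
round 1: derive flow(f,f) via R0 from knows(f,f)
round 1: derive flow(g,a) via R0 from knows(g,a)
round 1: derive flow(g,c) via R0 from knows(g,c)
round 1: derive flow(g,e) via R0 from knows(g,e)
round 1: derive flow(g,h) via R0 from knows(g,h)
round 1: derive flow(h,c) via R0 from knows(h,c)
round 1: derive flow(h,i) via R0 from knows(h,i)
round 1: derive flow(i,b) via R0 from knows(i,b)
round 2: derive flow(a,a) via R1 from flow(a,b), edge(b,a)
round 2: derive flow(a,c) via R1 from flow(a,b), edge(b,c)
round 2: derive flow(c,c) via R1 from flow(c,f), edge(f,c)
round 2: derive flow(e,f) via R1 from flow(e,h), edge(h,f)
round 2: derive flow(e,g) via R1 from flow(e,h), edge(h,g)
round 2: derive flow(f,c) via R1 from flow(f,f), edge(f,c)
round 2: derive flow(g,f) via R1 from flow(g,h), edge(h,f)
round 2: derive flow(g,g) via R1 from flow(g,h), edge(h,g)
round 2: derive flow(h,a) via R1 from flow(h,c), edge(c,a)
round 2: derive flow(h,b) via R1 from flow(h,i), edge(i,b)
round 2: derive flow(i,a) via R1 from flow(i,b), edge(b,a)
round 2: derive flow(i,c) via R1 from flow(i,b), edge(b,c)
round 3: derive flow(e,c) via R1 from flow(e,f), edge(f,c)
round 3: derive flow(e,i) via R1 from flow(e,g), edge(g,i)
round 3: derive flow(f,a) via R1 from flow(f,c), edge(c,a)
round 3: derive flow(g,i) via R1 from flow(g,g), edge(g,i)
round 4: derive flow(e,a) via R1 from flow(e,c), edge(c,a)
round 4: derive flow(e,b) via R1 from flow(e,i), edge(i,b)
round 4: derive flow(g,b) via R1 from flow(g,i), edge(i,b)

flow(c,c)  [via R1]
  flow(c,f)  [via R0]
    knows(c,f)  [fact]
  edge(f,c)  [fact]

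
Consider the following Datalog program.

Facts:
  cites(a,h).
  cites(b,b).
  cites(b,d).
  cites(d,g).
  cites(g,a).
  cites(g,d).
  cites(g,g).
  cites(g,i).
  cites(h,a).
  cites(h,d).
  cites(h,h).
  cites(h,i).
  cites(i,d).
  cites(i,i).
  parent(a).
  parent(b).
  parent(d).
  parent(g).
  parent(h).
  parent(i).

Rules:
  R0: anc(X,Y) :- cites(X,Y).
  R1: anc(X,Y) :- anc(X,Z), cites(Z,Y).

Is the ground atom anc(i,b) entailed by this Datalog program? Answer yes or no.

round 1: derive anc(a,h) via R0 from cites(a,h)
round 1: derive anc(b,b) via R0 from cites(b,b)
round 1: derive anc(b,d) via R0 from cites(b,d)
round 1: derive anc(d,g) via R0 from cites(d,g)
round 1: derive anc(g,a) via R0 from cites(g,a)
round 1: derive anc(g,d) via R0 from cites(g,d)
round 1: derive anc(g,g) via R0 from cites(g,g)
round 1: derive anc(g,i) via R0 from cites(g,i)
round 1: derive anc(h,a) via R0 from cites(h,a)
round 1: derive anc(h,d) via R0 from cites(h,d)
round 1: derive anc(h,h) via R0 from cites(h,h)
round 1: derive anc(h,i) via R0 from cites(h,i)
round 1: derive anc(i,d) via R0 from cites(i,d)
round 1: derive anc(i,i) via R0 from cites(i,i)
round 2: derive anc(a,a) via R1 from anc(a,h), cites(h,a)
round 2: derive anc(a,d) via R1 from anc(a,h), cites(h,d)
round 2: derive anc(a,i) via R1 from anc(a,h), cites(h,i)
round 2: derive anc(b,g) via R1 from anc(b,d), cites(d,g)
round 2: derive anc(d,a) via R1 from anc(d,g), cites(g,a)
round 2: derive anc(d,d) via R1 from anc(d,g), cites(g,d)
round 2: derive anc(d,i) via R1 from anc(d,g), cites(g,i)
round 2: derive anc(g,h) via R1 from anc(g,a), cites(a,h)
round 2: derive anc(h,g) via R1 from anc(h,d), cites(d,g)
round 2: derive anc(i,g) via R1 from anc(i,d), cites(d,g)
round 3: derive anc(a,g) via R1 from anc(a,d), cites(d,g)
round 3: derive anc(b,a) via R1 from anc(b,g), cites(g,a)
round 3: derive anc(b,i) via R1 from anc(b,g), cites(g,i)
round 3: derive anc(d,h) via R1 from anc(d,a), cites(a,h)
round 3: derive anc(i,a) via R1 from anc(i,g), cites(g,a)
round 4: derive anc(b,h) via R1 from anc(b,a), cites(a,h)
round 4: derive anc(i,h) via R1 from anc(i,a), cites(a,h)

no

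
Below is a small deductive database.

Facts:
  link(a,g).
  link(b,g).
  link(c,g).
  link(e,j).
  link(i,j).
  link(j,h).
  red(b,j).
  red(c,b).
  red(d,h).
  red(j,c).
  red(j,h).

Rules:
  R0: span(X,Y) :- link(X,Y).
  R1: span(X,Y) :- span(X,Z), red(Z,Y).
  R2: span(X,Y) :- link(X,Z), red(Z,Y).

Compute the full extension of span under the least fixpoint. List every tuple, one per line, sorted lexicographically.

round 1: derive span(a,g) via R0 from link(a,g)
round 1: derive span(b,g) via R0 from link(b,g)
round 1: derive span(c,g) via R0 from link(c,g)
round 1: derive span(e,j) via R0 from link(e,j)
round 1: derive span(i,j) via R0 from link(i,j)
round 1: derive span(j,h) via R0 from link(j,h)
round 1: derive span(e,c) via R2 from link(e,j), red(j,c)
round 1: derive span(e,h) via R2 from link(e,j), red(j,h)
round 1: derive span(i,c) via R2 from link(i,j), red(j,c)
round 1: derive span(i,h) via R2 from link(i,j), red(j,h)
round 2: derive span(e,b) via R1 from span(e,c), red(c,b)
round 2: derive span(i,b) via R1 from span(i,c), red(c,b)

span(a,g)
span(b,g)
span(c,g)
span(e,b)
span(e,c)
span(e,h)
span(e,j)
span(i,b)
span(i,c)
span(i,h)
span(i,j)
span(j,h)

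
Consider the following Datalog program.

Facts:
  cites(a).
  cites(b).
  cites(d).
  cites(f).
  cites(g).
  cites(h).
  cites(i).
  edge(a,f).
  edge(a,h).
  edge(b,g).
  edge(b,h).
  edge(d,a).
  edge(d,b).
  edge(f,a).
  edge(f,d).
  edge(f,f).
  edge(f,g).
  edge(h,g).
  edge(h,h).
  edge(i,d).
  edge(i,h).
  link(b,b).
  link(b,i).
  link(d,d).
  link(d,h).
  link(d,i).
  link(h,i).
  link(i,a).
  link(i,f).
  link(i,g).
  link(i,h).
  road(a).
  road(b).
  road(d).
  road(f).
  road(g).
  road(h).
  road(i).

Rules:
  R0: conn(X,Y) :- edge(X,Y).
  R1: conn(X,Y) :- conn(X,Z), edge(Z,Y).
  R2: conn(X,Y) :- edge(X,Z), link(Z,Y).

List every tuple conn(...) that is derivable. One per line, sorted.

round 1: derive conn(a,f) via R0 from edge(a,f)
round 1: derive conn(a,h) via R0 from edge(a,h)
round 1: derive conn(b,g) via R0 from edge(b,g)
round 1: derive conn(b,h) via R0 from edge(b,h)
round 1: derive conn(d,a) via R0 from edge(d,a)
round 1: derive conn(d,b) via R0 from edge(d,b)
round 1: derive conn(f,a) via R0 from edge(f,a)
round 1: derive conn(f,d) via R0 from edge(f,d)
round 1: derive conn(f,f) via R0 from edge(f,f)
round 1: derive conn(f,g) via R0 from edge(f,g)
round 1: derive conn(h,g) via R0 from edge(h,g)
round 1: derive conn(h,h) via R0 from edge(h,h)
round 1: derive conn(i,d) via R0 from edge(i,d)
round 1: derive conn(i,h) via R0 from edge(i,h)
round 1: derive conn(a,i) via R2 from edge(a,h), link(h,i)
round 1: derive conn(b,i) via R2 from edge(b,h), link(h,i)
round 1: derive conn(d,i) via R2 from edge(d,b), link(b,i)
round 1: derive conn(f,h) via R2 from edge(f,d), link(d,h)
round 1: derive conn(f,i) via R2 from edge(f,d), link(d,i)
round 1: derive conn(h,i) via R2 from edge(h,h), link(h,i)
round 1: derive conn(i,i) via R2 from edge(i,d), link(d,i)
round 2: derive conn(a,a) via R1 from conn(a,f), edge(f,a)
round 2: derive conn(a,d) via R1 from conn(a,f), edge(f,d)
round 2: derive conn(a,g) via R1 from conn(a,f), edge(f,g)
round 2: derive conn(b,d) via R1 from conn(b,i), edge(i,d)
round 2: derive conn(d,d) via R1 from conn(d,i), edge(i,d)
round 2: derive conn(d,f) via R1 from conn(d,a), edge(a,f)
round 2: derive conn(d,g) via R1 from conn(d,b), edge(b,g)
round 2: derive conn(d,h) via R1 from conn(d,a), edge(a,h)
round 2: derive conn(f,b) via R1 from conn(f,d), edge(d,b)
round 2: derive conn(h,d) via R1 from conn(h,i), edge(i,d)
round 2: derive conn(i,a) via R1 from conn(i,d), edge(d,a)
round 2: derive conn(i,b) via R1 from conn(i,d), edge(d,b)
round 2: derive conn(i,g) via R1 from conn(i,h), edge(h,g)
round 3: derive conn(a,b) via R1 from conn(a,d), edge(d,b)
round 3: derive conn(b,a) via R1 from conn(b,d), edge(d,a)
round 3: derive conn(b,b) via R1 from conn(b,d), edge(d,b)
round 3: derive conn(h,a) via R1 from conn(h,d), edge(d,a)
round 3: derive conn(h,b) via R1 from conn(h,d), edge(d,b)
round 3: derive conn(i,f) via R1 from conn(i,a), edge(a,f)
round 4: derive conn(b,f) via R1 from conn(b,a), edge(a,f)
round 4: derive conn(h,f) via R1 from conn(h,a), edge(a,f)

conn(a,a)
conn(a,b)
conn(a,d)
conn(a,f)
conn(a,g)
conn(a,h)
conn(a,i)
conn(b,a)
conn(b,b)
conn(b,d)
conn(b,f)
conn(b,g)
conn(b,h)
conn(b,i)
conn(d,a)
conn(d,b)
conn(d,d)
conn(d,f)
conn(d,g)
conn(d,h)
conn(d,i)
conn(f,a)
conn(f,b)
conn(f,d)
conn(f,f)
conn(f,g)
conn(f,h)
conn(f,i)
conn(h,a)
conn(h,b)
conn(h,d)
conn(h,f)
conn(h,g)
conn(h,h)
conn(h,i)
conn(i,a)
conn(i,b)
conn(i,d)
conn(i,f)
conn(i,g)
conn(i,h)
conn(i,i)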